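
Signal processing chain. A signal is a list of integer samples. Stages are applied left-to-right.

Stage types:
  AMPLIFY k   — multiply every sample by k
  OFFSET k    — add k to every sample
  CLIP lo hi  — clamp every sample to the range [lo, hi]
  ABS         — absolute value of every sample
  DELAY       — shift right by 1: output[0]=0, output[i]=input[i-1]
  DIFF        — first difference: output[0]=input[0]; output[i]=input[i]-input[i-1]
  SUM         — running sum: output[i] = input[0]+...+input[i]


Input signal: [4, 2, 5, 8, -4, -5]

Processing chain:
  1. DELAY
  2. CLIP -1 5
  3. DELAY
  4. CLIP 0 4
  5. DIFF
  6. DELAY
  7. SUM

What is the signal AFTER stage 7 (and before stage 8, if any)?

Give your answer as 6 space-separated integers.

Input: [4, 2, 5, 8, -4, -5]
Stage 1 (DELAY): [0, 4, 2, 5, 8, -4] = [0, 4, 2, 5, 8, -4] -> [0, 4, 2, 5, 8, -4]
Stage 2 (CLIP -1 5): clip(0,-1,5)=0, clip(4,-1,5)=4, clip(2,-1,5)=2, clip(5,-1,5)=5, clip(8,-1,5)=5, clip(-4,-1,5)=-1 -> [0, 4, 2, 5, 5, -1]
Stage 3 (DELAY): [0, 0, 4, 2, 5, 5] = [0, 0, 4, 2, 5, 5] -> [0, 0, 4, 2, 5, 5]
Stage 4 (CLIP 0 4): clip(0,0,4)=0, clip(0,0,4)=0, clip(4,0,4)=4, clip(2,0,4)=2, clip(5,0,4)=4, clip(5,0,4)=4 -> [0, 0, 4, 2, 4, 4]
Stage 5 (DIFF): s[0]=0, 0-0=0, 4-0=4, 2-4=-2, 4-2=2, 4-4=0 -> [0, 0, 4, -2, 2, 0]
Stage 6 (DELAY): [0, 0, 0, 4, -2, 2] = [0, 0, 0, 4, -2, 2] -> [0, 0, 0, 4, -2, 2]
Stage 7 (SUM): sum[0..0]=0, sum[0..1]=0, sum[0..2]=0, sum[0..3]=4, sum[0..4]=2, sum[0..5]=4 -> [0, 0, 0, 4, 2, 4]

Answer: 0 0 0 4 2 4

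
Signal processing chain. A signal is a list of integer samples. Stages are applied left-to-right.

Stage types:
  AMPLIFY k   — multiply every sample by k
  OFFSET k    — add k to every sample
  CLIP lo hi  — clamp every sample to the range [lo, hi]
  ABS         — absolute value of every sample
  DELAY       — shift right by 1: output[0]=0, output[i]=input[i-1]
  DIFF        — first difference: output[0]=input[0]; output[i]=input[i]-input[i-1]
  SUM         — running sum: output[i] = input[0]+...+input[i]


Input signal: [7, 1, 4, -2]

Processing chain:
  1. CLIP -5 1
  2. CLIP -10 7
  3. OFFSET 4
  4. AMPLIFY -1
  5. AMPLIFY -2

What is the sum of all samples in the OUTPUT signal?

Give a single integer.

Answer: 34

Derivation:
Input: [7, 1, 4, -2]
Stage 1 (CLIP -5 1): clip(7,-5,1)=1, clip(1,-5,1)=1, clip(4,-5,1)=1, clip(-2,-5,1)=-2 -> [1, 1, 1, -2]
Stage 2 (CLIP -10 7): clip(1,-10,7)=1, clip(1,-10,7)=1, clip(1,-10,7)=1, clip(-2,-10,7)=-2 -> [1, 1, 1, -2]
Stage 3 (OFFSET 4): 1+4=5, 1+4=5, 1+4=5, -2+4=2 -> [5, 5, 5, 2]
Stage 4 (AMPLIFY -1): 5*-1=-5, 5*-1=-5, 5*-1=-5, 2*-1=-2 -> [-5, -5, -5, -2]
Stage 5 (AMPLIFY -2): -5*-2=10, -5*-2=10, -5*-2=10, -2*-2=4 -> [10, 10, 10, 4]
Output sum: 34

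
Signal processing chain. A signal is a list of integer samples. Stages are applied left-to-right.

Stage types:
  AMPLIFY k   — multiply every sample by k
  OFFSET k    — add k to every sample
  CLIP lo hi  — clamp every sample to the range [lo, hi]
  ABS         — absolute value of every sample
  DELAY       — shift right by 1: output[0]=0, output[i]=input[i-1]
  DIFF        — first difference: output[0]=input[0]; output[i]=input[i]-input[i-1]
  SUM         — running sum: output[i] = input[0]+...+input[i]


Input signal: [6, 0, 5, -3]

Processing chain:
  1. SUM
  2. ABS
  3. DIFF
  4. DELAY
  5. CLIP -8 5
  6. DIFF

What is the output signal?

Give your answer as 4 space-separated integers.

Answer: 0 5 -5 5

Derivation:
Input: [6, 0, 5, -3]
Stage 1 (SUM): sum[0..0]=6, sum[0..1]=6, sum[0..2]=11, sum[0..3]=8 -> [6, 6, 11, 8]
Stage 2 (ABS): |6|=6, |6|=6, |11|=11, |8|=8 -> [6, 6, 11, 8]
Stage 3 (DIFF): s[0]=6, 6-6=0, 11-6=5, 8-11=-3 -> [6, 0, 5, -3]
Stage 4 (DELAY): [0, 6, 0, 5] = [0, 6, 0, 5] -> [0, 6, 0, 5]
Stage 5 (CLIP -8 5): clip(0,-8,5)=0, clip(6,-8,5)=5, clip(0,-8,5)=0, clip(5,-8,5)=5 -> [0, 5, 0, 5]
Stage 6 (DIFF): s[0]=0, 5-0=5, 0-5=-5, 5-0=5 -> [0, 5, -5, 5]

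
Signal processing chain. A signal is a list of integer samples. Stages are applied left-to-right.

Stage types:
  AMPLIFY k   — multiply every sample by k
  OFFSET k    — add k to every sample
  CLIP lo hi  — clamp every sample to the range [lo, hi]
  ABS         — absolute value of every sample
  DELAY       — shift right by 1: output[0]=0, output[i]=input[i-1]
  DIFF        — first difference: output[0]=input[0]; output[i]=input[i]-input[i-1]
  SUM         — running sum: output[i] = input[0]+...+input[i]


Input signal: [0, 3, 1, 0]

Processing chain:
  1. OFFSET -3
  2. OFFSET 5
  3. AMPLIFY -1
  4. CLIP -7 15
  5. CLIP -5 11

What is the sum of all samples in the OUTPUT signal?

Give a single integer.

Answer: -12

Derivation:
Input: [0, 3, 1, 0]
Stage 1 (OFFSET -3): 0+-3=-3, 3+-3=0, 1+-3=-2, 0+-3=-3 -> [-3, 0, -2, -3]
Stage 2 (OFFSET 5): -3+5=2, 0+5=5, -2+5=3, -3+5=2 -> [2, 5, 3, 2]
Stage 3 (AMPLIFY -1): 2*-1=-2, 5*-1=-5, 3*-1=-3, 2*-1=-2 -> [-2, -5, -3, -2]
Stage 4 (CLIP -7 15): clip(-2,-7,15)=-2, clip(-5,-7,15)=-5, clip(-3,-7,15)=-3, clip(-2,-7,15)=-2 -> [-2, -5, -3, -2]
Stage 5 (CLIP -5 11): clip(-2,-5,11)=-2, clip(-5,-5,11)=-5, clip(-3,-5,11)=-3, clip(-2,-5,11)=-2 -> [-2, -5, -3, -2]
Output sum: -12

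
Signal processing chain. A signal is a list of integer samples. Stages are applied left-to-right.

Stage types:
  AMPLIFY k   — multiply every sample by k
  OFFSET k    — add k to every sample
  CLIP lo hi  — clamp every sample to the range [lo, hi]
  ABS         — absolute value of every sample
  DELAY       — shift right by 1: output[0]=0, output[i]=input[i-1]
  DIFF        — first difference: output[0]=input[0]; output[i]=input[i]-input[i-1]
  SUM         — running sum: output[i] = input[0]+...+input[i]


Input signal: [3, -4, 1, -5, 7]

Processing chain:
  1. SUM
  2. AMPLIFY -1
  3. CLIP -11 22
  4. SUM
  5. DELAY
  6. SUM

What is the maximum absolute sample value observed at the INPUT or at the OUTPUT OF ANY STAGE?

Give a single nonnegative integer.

Answer: 7

Derivation:
Input: [3, -4, 1, -5, 7] (max |s|=7)
Stage 1 (SUM): sum[0..0]=3, sum[0..1]=-1, sum[0..2]=0, sum[0..3]=-5, sum[0..4]=2 -> [3, -1, 0, -5, 2] (max |s|=5)
Stage 2 (AMPLIFY -1): 3*-1=-3, -1*-1=1, 0*-1=0, -5*-1=5, 2*-1=-2 -> [-3, 1, 0, 5, -2] (max |s|=5)
Stage 3 (CLIP -11 22): clip(-3,-11,22)=-3, clip(1,-11,22)=1, clip(0,-11,22)=0, clip(5,-11,22)=5, clip(-2,-11,22)=-2 -> [-3, 1, 0, 5, -2] (max |s|=5)
Stage 4 (SUM): sum[0..0]=-3, sum[0..1]=-2, sum[0..2]=-2, sum[0..3]=3, sum[0..4]=1 -> [-3, -2, -2, 3, 1] (max |s|=3)
Stage 5 (DELAY): [0, -3, -2, -2, 3] = [0, -3, -2, -2, 3] -> [0, -3, -2, -2, 3] (max |s|=3)
Stage 6 (SUM): sum[0..0]=0, sum[0..1]=-3, sum[0..2]=-5, sum[0..3]=-7, sum[0..4]=-4 -> [0, -3, -5, -7, -4] (max |s|=7)
Overall max amplitude: 7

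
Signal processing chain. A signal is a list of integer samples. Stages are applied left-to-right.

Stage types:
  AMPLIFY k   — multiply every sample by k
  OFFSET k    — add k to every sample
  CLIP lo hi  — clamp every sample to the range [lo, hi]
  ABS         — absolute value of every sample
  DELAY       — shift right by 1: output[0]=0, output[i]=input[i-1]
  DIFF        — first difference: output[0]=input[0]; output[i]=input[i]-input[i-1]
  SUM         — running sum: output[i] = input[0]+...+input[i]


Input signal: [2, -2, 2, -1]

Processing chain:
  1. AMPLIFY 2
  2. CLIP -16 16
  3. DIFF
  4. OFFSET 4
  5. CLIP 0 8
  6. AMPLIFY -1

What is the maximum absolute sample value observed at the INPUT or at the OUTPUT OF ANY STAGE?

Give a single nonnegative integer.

Input: [2, -2, 2, -1] (max |s|=2)
Stage 1 (AMPLIFY 2): 2*2=4, -2*2=-4, 2*2=4, -1*2=-2 -> [4, -4, 4, -2] (max |s|=4)
Stage 2 (CLIP -16 16): clip(4,-16,16)=4, clip(-4,-16,16)=-4, clip(4,-16,16)=4, clip(-2,-16,16)=-2 -> [4, -4, 4, -2] (max |s|=4)
Stage 3 (DIFF): s[0]=4, -4-4=-8, 4--4=8, -2-4=-6 -> [4, -8, 8, -6] (max |s|=8)
Stage 4 (OFFSET 4): 4+4=8, -8+4=-4, 8+4=12, -6+4=-2 -> [8, -4, 12, -2] (max |s|=12)
Stage 5 (CLIP 0 8): clip(8,0,8)=8, clip(-4,0,8)=0, clip(12,0,8)=8, clip(-2,0,8)=0 -> [8, 0, 8, 0] (max |s|=8)
Stage 6 (AMPLIFY -1): 8*-1=-8, 0*-1=0, 8*-1=-8, 0*-1=0 -> [-8, 0, -8, 0] (max |s|=8)
Overall max amplitude: 12

Answer: 12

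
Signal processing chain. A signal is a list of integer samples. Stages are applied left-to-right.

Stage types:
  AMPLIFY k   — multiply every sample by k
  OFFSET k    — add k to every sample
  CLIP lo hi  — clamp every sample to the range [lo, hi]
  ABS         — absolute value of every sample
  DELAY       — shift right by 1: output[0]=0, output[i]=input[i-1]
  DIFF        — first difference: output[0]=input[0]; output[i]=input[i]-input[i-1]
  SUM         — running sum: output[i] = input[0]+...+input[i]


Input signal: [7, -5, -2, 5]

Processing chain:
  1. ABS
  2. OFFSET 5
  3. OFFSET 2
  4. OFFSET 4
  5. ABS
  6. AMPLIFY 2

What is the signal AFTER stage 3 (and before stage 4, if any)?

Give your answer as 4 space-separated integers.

Answer: 14 12 9 12

Derivation:
Input: [7, -5, -2, 5]
Stage 1 (ABS): |7|=7, |-5|=5, |-2|=2, |5|=5 -> [7, 5, 2, 5]
Stage 2 (OFFSET 5): 7+5=12, 5+5=10, 2+5=7, 5+5=10 -> [12, 10, 7, 10]
Stage 3 (OFFSET 2): 12+2=14, 10+2=12, 7+2=9, 10+2=12 -> [14, 12, 9, 12]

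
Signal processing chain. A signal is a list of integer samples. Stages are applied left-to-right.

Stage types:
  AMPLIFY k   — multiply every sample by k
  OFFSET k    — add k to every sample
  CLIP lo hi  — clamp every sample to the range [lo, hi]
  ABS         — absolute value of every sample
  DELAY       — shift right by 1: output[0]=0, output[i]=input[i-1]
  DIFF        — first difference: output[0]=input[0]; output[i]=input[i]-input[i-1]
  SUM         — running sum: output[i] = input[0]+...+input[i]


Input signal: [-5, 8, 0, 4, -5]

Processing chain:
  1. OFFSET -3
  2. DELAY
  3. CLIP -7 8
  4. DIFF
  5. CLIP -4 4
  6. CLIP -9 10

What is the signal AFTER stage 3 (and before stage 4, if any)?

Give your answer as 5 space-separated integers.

Input: [-5, 8, 0, 4, -5]
Stage 1 (OFFSET -3): -5+-3=-8, 8+-3=5, 0+-3=-3, 4+-3=1, -5+-3=-8 -> [-8, 5, -3, 1, -8]
Stage 2 (DELAY): [0, -8, 5, -3, 1] = [0, -8, 5, -3, 1] -> [0, -8, 5, -3, 1]
Stage 3 (CLIP -7 8): clip(0,-7,8)=0, clip(-8,-7,8)=-7, clip(5,-7,8)=5, clip(-3,-7,8)=-3, clip(1,-7,8)=1 -> [0, -7, 5, -3, 1]

Answer: 0 -7 5 -3 1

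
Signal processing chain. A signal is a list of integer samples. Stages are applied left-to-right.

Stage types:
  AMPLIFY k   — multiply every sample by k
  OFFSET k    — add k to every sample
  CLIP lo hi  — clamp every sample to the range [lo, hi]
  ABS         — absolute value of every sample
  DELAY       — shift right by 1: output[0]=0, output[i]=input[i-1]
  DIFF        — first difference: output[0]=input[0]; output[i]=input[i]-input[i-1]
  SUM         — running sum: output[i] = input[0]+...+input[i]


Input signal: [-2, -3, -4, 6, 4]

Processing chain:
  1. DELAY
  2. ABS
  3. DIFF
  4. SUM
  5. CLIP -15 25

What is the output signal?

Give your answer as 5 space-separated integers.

Input: [-2, -3, -4, 6, 4]
Stage 1 (DELAY): [0, -2, -3, -4, 6] = [0, -2, -3, -4, 6] -> [0, -2, -3, -4, 6]
Stage 2 (ABS): |0|=0, |-2|=2, |-3|=3, |-4|=4, |6|=6 -> [0, 2, 3, 4, 6]
Stage 3 (DIFF): s[0]=0, 2-0=2, 3-2=1, 4-3=1, 6-4=2 -> [0, 2, 1, 1, 2]
Stage 4 (SUM): sum[0..0]=0, sum[0..1]=2, sum[0..2]=3, sum[0..3]=4, sum[0..4]=6 -> [0, 2, 3, 4, 6]
Stage 5 (CLIP -15 25): clip(0,-15,25)=0, clip(2,-15,25)=2, clip(3,-15,25)=3, clip(4,-15,25)=4, clip(6,-15,25)=6 -> [0, 2, 3, 4, 6]

Answer: 0 2 3 4 6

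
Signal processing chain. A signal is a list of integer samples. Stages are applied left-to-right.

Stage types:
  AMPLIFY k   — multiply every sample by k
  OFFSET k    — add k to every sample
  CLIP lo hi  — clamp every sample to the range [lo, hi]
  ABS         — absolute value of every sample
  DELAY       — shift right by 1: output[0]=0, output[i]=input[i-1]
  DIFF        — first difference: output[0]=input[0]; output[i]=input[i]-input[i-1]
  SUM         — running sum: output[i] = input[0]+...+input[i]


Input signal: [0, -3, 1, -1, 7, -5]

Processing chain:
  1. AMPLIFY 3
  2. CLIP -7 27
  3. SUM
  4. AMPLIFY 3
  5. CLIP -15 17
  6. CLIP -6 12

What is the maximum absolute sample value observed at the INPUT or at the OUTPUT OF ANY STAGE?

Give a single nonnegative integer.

Answer: 42

Derivation:
Input: [0, -3, 1, -1, 7, -5] (max |s|=7)
Stage 1 (AMPLIFY 3): 0*3=0, -3*3=-9, 1*3=3, -1*3=-3, 7*3=21, -5*3=-15 -> [0, -9, 3, -3, 21, -15] (max |s|=21)
Stage 2 (CLIP -7 27): clip(0,-7,27)=0, clip(-9,-7,27)=-7, clip(3,-7,27)=3, clip(-3,-7,27)=-3, clip(21,-7,27)=21, clip(-15,-7,27)=-7 -> [0, -7, 3, -3, 21, -7] (max |s|=21)
Stage 3 (SUM): sum[0..0]=0, sum[0..1]=-7, sum[0..2]=-4, sum[0..3]=-7, sum[0..4]=14, sum[0..5]=7 -> [0, -7, -4, -7, 14, 7] (max |s|=14)
Stage 4 (AMPLIFY 3): 0*3=0, -7*3=-21, -4*3=-12, -7*3=-21, 14*3=42, 7*3=21 -> [0, -21, -12, -21, 42, 21] (max |s|=42)
Stage 5 (CLIP -15 17): clip(0,-15,17)=0, clip(-21,-15,17)=-15, clip(-12,-15,17)=-12, clip(-21,-15,17)=-15, clip(42,-15,17)=17, clip(21,-15,17)=17 -> [0, -15, -12, -15, 17, 17] (max |s|=17)
Stage 6 (CLIP -6 12): clip(0,-6,12)=0, clip(-15,-6,12)=-6, clip(-12,-6,12)=-6, clip(-15,-6,12)=-6, clip(17,-6,12)=12, clip(17,-6,12)=12 -> [0, -6, -6, -6, 12, 12] (max |s|=12)
Overall max amplitude: 42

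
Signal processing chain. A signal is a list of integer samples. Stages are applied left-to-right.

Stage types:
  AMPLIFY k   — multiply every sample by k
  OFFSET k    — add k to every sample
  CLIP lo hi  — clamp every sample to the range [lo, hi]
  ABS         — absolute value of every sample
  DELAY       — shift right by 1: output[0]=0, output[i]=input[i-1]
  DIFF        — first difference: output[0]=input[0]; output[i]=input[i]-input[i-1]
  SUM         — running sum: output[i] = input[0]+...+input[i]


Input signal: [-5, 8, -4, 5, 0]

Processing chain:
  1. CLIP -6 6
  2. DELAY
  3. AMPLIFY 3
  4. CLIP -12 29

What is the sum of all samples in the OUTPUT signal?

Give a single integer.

Input: [-5, 8, -4, 5, 0]
Stage 1 (CLIP -6 6): clip(-5,-6,6)=-5, clip(8,-6,6)=6, clip(-4,-6,6)=-4, clip(5,-6,6)=5, clip(0,-6,6)=0 -> [-5, 6, -4, 5, 0]
Stage 2 (DELAY): [0, -5, 6, -4, 5] = [0, -5, 6, -4, 5] -> [0, -5, 6, -4, 5]
Stage 3 (AMPLIFY 3): 0*3=0, -5*3=-15, 6*3=18, -4*3=-12, 5*3=15 -> [0, -15, 18, -12, 15]
Stage 4 (CLIP -12 29): clip(0,-12,29)=0, clip(-15,-12,29)=-12, clip(18,-12,29)=18, clip(-12,-12,29)=-12, clip(15,-12,29)=15 -> [0, -12, 18, -12, 15]
Output sum: 9

Answer: 9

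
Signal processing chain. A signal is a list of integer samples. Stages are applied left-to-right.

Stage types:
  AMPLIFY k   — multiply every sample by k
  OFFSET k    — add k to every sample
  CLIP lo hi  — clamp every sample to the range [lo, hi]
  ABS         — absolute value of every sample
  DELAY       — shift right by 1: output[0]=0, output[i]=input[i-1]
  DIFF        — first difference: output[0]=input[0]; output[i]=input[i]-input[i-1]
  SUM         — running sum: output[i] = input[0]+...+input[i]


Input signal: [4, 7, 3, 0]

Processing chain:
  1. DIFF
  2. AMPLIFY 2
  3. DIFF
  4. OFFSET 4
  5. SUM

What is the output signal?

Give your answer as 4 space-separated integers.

Input: [4, 7, 3, 0]
Stage 1 (DIFF): s[0]=4, 7-4=3, 3-7=-4, 0-3=-3 -> [4, 3, -4, -3]
Stage 2 (AMPLIFY 2): 4*2=8, 3*2=6, -4*2=-8, -3*2=-6 -> [8, 6, -8, -6]
Stage 3 (DIFF): s[0]=8, 6-8=-2, -8-6=-14, -6--8=2 -> [8, -2, -14, 2]
Stage 4 (OFFSET 4): 8+4=12, -2+4=2, -14+4=-10, 2+4=6 -> [12, 2, -10, 6]
Stage 5 (SUM): sum[0..0]=12, sum[0..1]=14, sum[0..2]=4, sum[0..3]=10 -> [12, 14, 4, 10]

Answer: 12 14 4 10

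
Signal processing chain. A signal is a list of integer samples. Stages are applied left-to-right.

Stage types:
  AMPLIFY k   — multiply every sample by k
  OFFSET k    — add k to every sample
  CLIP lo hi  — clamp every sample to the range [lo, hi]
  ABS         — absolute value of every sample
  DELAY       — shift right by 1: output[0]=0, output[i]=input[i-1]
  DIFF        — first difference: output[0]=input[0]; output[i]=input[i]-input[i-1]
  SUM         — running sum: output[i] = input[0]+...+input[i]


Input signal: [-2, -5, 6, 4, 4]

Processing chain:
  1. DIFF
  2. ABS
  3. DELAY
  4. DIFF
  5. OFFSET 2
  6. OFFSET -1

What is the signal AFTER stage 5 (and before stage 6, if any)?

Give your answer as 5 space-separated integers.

Answer: 2 4 3 10 -7

Derivation:
Input: [-2, -5, 6, 4, 4]
Stage 1 (DIFF): s[0]=-2, -5--2=-3, 6--5=11, 4-6=-2, 4-4=0 -> [-2, -3, 11, -2, 0]
Stage 2 (ABS): |-2|=2, |-3|=3, |11|=11, |-2|=2, |0|=0 -> [2, 3, 11, 2, 0]
Stage 3 (DELAY): [0, 2, 3, 11, 2] = [0, 2, 3, 11, 2] -> [0, 2, 3, 11, 2]
Stage 4 (DIFF): s[0]=0, 2-0=2, 3-2=1, 11-3=8, 2-11=-9 -> [0, 2, 1, 8, -9]
Stage 5 (OFFSET 2): 0+2=2, 2+2=4, 1+2=3, 8+2=10, -9+2=-7 -> [2, 4, 3, 10, -7]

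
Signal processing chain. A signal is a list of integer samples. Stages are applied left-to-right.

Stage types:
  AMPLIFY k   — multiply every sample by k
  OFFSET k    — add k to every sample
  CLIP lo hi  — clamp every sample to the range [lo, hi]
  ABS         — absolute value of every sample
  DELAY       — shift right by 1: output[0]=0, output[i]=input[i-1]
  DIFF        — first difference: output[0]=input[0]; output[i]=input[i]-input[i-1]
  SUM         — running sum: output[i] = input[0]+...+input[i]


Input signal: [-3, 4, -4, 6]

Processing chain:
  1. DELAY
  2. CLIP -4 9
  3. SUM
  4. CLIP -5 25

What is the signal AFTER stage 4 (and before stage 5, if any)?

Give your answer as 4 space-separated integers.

Input: [-3, 4, -4, 6]
Stage 1 (DELAY): [0, -3, 4, -4] = [0, -3, 4, -4] -> [0, -3, 4, -4]
Stage 2 (CLIP -4 9): clip(0,-4,9)=0, clip(-3,-4,9)=-3, clip(4,-4,9)=4, clip(-4,-4,9)=-4 -> [0, -3, 4, -4]
Stage 3 (SUM): sum[0..0]=0, sum[0..1]=-3, sum[0..2]=1, sum[0..3]=-3 -> [0, -3, 1, -3]
Stage 4 (CLIP -5 25): clip(0,-5,25)=0, clip(-3,-5,25)=-3, clip(1,-5,25)=1, clip(-3,-5,25)=-3 -> [0, -3, 1, -3]

Answer: 0 -3 1 -3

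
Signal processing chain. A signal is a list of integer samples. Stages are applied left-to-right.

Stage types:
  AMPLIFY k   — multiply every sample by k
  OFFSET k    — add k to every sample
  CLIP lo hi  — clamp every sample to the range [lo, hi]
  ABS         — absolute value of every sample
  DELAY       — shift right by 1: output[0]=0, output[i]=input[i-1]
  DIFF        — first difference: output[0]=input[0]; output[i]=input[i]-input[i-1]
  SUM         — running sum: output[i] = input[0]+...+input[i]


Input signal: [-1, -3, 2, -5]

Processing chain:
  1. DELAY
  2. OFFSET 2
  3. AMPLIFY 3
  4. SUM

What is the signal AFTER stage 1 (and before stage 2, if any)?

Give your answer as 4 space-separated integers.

Input: [-1, -3, 2, -5]
Stage 1 (DELAY): [0, -1, -3, 2] = [0, -1, -3, 2] -> [0, -1, -3, 2]

Answer: 0 -1 -3 2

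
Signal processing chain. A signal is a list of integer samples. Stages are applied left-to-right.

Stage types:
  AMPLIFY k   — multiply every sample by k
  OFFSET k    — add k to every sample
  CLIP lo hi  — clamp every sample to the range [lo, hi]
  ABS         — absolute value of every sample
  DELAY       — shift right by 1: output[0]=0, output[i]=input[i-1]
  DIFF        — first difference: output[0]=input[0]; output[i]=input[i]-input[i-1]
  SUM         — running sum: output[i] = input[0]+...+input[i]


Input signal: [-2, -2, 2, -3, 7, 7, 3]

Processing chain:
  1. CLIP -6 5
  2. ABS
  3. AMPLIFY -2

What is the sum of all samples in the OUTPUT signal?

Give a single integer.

Answer: -44

Derivation:
Input: [-2, -2, 2, -3, 7, 7, 3]
Stage 1 (CLIP -6 5): clip(-2,-6,5)=-2, clip(-2,-6,5)=-2, clip(2,-6,5)=2, clip(-3,-6,5)=-3, clip(7,-6,5)=5, clip(7,-6,5)=5, clip(3,-6,5)=3 -> [-2, -2, 2, -3, 5, 5, 3]
Stage 2 (ABS): |-2|=2, |-2|=2, |2|=2, |-3|=3, |5|=5, |5|=5, |3|=3 -> [2, 2, 2, 3, 5, 5, 3]
Stage 3 (AMPLIFY -2): 2*-2=-4, 2*-2=-4, 2*-2=-4, 3*-2=-6, 5*-2=-10, 5*-2=-10, 3*-2=-6 -> [-4, -4, -4, -6, -10, -10, -6]
Output sum: -44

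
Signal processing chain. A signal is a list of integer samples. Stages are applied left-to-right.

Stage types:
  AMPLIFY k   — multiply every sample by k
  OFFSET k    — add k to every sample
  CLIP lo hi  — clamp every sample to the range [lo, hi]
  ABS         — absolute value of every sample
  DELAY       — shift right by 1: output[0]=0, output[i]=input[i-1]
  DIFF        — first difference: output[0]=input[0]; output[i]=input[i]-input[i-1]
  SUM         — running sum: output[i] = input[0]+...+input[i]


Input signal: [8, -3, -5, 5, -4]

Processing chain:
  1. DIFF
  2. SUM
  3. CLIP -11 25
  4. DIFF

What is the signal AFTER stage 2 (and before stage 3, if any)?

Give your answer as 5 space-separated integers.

Input: [8, -3, -5, 5, -4]
Stage 1 (DIFF): s[0]=8, -3-8=-11, -5--3=-2, 5--5=10, -4-5=-9 -> [8, -11, -2, 10, -9]
Stage 2 (SUM): sum[0..0]=8, sum[0..1]=-3, sum[0..2]=-5, sum[0..3]=5, sum[0..4]=-4 -> [8, -3, -5, 5, -4]

Answer: 8 -3 -5 5 -4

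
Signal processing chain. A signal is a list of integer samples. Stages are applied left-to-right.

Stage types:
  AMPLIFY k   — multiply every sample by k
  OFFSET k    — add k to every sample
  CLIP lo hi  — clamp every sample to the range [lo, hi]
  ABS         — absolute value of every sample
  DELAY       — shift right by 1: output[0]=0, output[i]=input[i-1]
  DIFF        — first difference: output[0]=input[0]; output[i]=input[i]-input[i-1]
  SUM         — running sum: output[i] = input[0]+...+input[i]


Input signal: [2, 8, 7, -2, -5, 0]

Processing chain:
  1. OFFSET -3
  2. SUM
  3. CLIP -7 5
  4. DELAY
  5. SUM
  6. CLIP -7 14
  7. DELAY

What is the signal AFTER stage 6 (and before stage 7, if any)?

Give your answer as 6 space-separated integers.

Answer: 0 -1 3 8 11 6

Derivation:
Input: [2, 8, 7, -2, -5, 0]
Stage 1 (OFFSET -3): 2+-3=-1, 8+-3=5, 7+-3=4, -2+-3=-5, -5+-3=-8, 0+-3=-3 -> [-1, 5, 4, -5, -8, -3]
Stage 2 (SUM): sum[0..0]=-1, sum[0..1]=4, sum[0..2]=8, sum[0..3]=3, sum[0..4]=-5, sum[0..5]=-8 -> [-1, 4, 8, 3, -5, -8]
Stage 3 (CLIP -7 5): clip(-1,-7,5)=-1, clip(4,-7,5)=4, clip(8,-7,5)=5, clip(3,-7,5)=3, clip(-5,-7,5)=-5, clip(-8,-7,5)=-7 -> [-1, 4, 5, 3, -5, -7]
Stage 4 (DELAY): [0, -1, 4, 5, 3, -5] = [0, -1, 4, 5, 3, -5] -> [0, -1, 4, 5, 3, -5]
Stage 5 (SUM): sum[0..0]=0, sum[0..1]=-1, sum[0..2]=3, sum[0..3]=8, sum[0..4]=11, sum[0..5]=6 -> [0, -1, 3, 8, 11, 6]
Stage 6 (CLIP -7 14): clip(0,-7,14)=0, clip(-1,-7,14)=-1, clip(3,-7,14)=3, clip(8,-7,14)=8, clip(11,-7,14)=11, clip(6,-7,14)=6 -> [0, -1, 3, 8, 11, 6]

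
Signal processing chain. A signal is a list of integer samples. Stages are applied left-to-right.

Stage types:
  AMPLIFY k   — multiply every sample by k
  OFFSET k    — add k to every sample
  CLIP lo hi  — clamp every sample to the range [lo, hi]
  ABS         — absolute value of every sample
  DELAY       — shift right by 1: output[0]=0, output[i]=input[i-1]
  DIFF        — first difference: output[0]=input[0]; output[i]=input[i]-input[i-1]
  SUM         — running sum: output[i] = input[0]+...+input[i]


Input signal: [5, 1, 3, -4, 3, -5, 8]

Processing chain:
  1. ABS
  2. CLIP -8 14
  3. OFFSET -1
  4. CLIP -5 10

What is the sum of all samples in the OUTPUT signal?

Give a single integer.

Answer: 22

Derivation:
Input: [5, 1, 3, -4, 3, -5, 8]
Stage 1 (ABS): |5|=5, |1|=1, |3|=3, |-4|=4, |3|=3, |-5|=5, |8|=8 -> [5, 1, 3, 4, 3, 5, 8]
Stage 2 (CLIP -8 14): clip(5,-8,14)=5, clip(1,-8,14)=1, clip(3,-8,14)=3, clip(4,-8,14)=4, clip(3,-8,14)=3, clip(5,-8,14)=5, clip(8,-8,14)=8 -> [5, 1, 3, 4, 3, 5, 8]
Stage 3 (OFFSET -1): 5+-1=4, 1+-1=0, 3+-1=2, 4+-1=3, 3+-1=2, 5+-1=4, 8+-1=7 -> [4, 0, 2, 3, 2, 4, 7]
Stage 4 (CLIP -5 10): clip(4,-5,10)=4, clip(0,-5,10)=0, clip(2,-5,10)=2, clip(3,-5,10)=3, clip(2,-5,10)=2, clip(4,-5,10)=4, clip(7,-5,10)=7 -> [4, 0, 2, 3, 2, 4, 7]
Output sum: 22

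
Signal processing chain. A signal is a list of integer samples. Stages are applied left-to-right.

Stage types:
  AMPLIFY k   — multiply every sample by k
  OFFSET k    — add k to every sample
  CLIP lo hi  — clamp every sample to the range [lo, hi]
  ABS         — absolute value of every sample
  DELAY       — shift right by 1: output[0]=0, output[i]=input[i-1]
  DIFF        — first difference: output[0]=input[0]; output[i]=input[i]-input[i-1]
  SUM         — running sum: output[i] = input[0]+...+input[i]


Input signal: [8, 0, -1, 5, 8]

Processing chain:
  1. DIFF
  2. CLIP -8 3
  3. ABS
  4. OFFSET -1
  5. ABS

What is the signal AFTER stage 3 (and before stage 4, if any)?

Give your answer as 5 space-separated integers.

Input: [8, 0, -1, 5, 8]
Stage 1 (DIFF): s[0]=8, 0-8=-8, -1-0=-1, 5--1=6, 8-5=3 -> [8, -8, -1, 6, 3]
Stage 2 (CLIP -8 3): clip(8,-8,3)=3, clip(-8,-8,3)=-8, clip(-1,-8,3)=-1, clip(6,-8,3)=3, clip(3,-8,3)=3 -> [3, -8, -1, 3, 3]
Stage 3 (ABS): |3|=3, |-8|=8, |-1|=1, |3|=3, |3|=3 -> [3, 8, 1, 3, 3]

Answer: 3 8 1 3 3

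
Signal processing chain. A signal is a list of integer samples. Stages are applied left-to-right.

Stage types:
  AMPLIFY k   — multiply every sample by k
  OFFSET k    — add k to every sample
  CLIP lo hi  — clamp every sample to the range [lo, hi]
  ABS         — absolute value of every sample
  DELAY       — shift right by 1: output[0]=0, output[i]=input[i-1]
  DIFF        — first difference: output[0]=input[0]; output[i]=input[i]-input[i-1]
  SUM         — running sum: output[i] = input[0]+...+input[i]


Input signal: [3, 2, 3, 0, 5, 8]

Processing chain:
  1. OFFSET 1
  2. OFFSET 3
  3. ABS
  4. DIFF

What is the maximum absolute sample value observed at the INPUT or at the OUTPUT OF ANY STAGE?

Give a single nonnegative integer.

Answer: 12

Derivation:
Input: [3, 2, 3, 0, 5, 8] (max |s|=8)
Stage 1 (OFFSET 1): 3+1=4, 2+1=3, 3+1=4, 0+1=1, 5+1=6, 8+1=9 -> [4, 3, 4, 1, 6, 9] (max |s|=9)
Stage 2 (OFFSET 3): 4+3=7, 3+3=6, 4+3=7, 1+3=4, 6+3=9, 9+3=12 -> [7, 6, 7, 4, 9, 12] (max |s|=12)
Stage 3 (ABS): |7|=7, |6|=6, |7|=7, |4|=4, |9|=9, |12|=12 -> [7, 6, 7, 4, 9, 12] (max |s|=12)
Stage 4 (DIFF): s[0]=7, 6-7=-1, 7-6=1, 4-7=-3, 9-4=5, 12-9=3 -> [7, -1, 1, -3, 5, 3] (max |s|=7)
Overall max amplitude: 12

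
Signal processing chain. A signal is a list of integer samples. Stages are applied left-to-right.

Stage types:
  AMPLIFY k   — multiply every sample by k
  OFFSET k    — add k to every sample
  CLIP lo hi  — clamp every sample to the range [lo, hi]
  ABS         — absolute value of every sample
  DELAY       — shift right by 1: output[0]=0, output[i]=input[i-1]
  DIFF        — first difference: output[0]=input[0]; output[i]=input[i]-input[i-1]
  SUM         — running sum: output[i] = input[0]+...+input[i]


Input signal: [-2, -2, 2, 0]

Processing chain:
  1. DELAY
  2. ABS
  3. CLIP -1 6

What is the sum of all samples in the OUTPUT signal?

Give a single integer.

Answer: 6

Derivation:
Input: [-2, -2, 2, 0]
Stage 1 (DELAY): [0, -2, -2, 2] = [0, -2, -2, 2] -> [0, -2, -2, 2]
Stage 2 (ABS): |0|=0, |-2|=2, |-2|=2, |2|=2 -> [0, 2, 2, 2]
Stage 3 (CLIP -1 6): clip(0,-1,6)=0, clip(2,-1,6)=2, clip(2,-1,6)=2, clip(2,-1,6)=2 -> [0, 2, 2, 2]
Output sum: 6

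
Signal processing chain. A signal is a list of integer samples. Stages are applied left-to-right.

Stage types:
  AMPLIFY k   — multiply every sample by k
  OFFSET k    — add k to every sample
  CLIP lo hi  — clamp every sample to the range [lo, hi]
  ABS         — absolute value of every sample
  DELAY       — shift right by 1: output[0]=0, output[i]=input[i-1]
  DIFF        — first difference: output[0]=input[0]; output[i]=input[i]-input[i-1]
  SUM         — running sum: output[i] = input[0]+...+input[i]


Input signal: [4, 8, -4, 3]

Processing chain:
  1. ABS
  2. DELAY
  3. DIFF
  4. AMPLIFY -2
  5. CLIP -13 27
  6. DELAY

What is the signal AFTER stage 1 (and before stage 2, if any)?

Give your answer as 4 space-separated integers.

Answer: 4 8 4 3

Derivation:
Input: [4, 8, -4, 3]
Stage 1 (ABS): |4|=4, |8|=8, |-4|=4, |3|=3 -> [4, 8, 4, 3]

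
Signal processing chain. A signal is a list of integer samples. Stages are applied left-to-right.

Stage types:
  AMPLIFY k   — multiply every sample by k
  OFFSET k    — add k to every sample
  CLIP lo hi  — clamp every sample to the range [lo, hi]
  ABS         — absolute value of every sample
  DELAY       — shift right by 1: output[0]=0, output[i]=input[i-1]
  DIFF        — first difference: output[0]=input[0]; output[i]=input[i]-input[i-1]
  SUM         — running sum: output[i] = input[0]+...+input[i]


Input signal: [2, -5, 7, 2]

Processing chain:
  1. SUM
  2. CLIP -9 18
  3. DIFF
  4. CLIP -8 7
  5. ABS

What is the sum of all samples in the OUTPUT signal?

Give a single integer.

Answer: 16

Derivation:
Input: [2, -5, 7, 2]
Stage 1 (SUM): sum[0..0]=2, sum[0..1]=-3, sum[0..2]=4, sum[0..3]=6 -> [2, -3, 4, 6]
Stage 2 (CLIP -9 18): clip(2,-9,18)=2, clip(-3,-9,18)=-3, clip(4,-9,18)=4, clip(6,-9,18)=6 -> [2, -3, 4, 6]
Stage 3 (DIFF): s[0]=2, -3-2=-5, 4--3=7, 6-4=2 -> [2, -5, 7, 2]
Stage 4 (CLIP -8 7): clip(2,-8,7)=2, clip(-5,-8,7)=-5, clip(7,-8,7)=7, clip(2,-8,7)=2 -> [2, -5, 7, 2]
Stage 5 (ABS): |2|=2, |-5|=5, |7|=7, |2|=2 -> [2, 5, 7, 2]
Output sum: 16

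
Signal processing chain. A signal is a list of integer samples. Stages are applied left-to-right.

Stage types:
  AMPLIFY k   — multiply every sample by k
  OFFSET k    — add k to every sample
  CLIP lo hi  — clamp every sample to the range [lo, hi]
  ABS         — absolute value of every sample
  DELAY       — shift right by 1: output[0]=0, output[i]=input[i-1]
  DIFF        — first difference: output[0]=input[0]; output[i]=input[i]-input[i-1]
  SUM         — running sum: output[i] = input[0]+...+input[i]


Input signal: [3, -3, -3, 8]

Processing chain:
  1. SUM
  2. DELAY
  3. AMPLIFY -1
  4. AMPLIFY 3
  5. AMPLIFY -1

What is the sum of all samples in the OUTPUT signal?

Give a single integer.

Answer: 0

Derivation:
Input: [3, -3, -3, 8]
Stage 1 (SUM): sum[0..0]=3, sum[0..1]=0, sum[0..2]=-3, sum[0..3]=5 -> [3, 0, -3, 5]
Stage 2 (DELAY): [0, 3, 0, -3] = [0, 3, 0, -3] -> [0, 3, 0, -3]
Stage 3 (AMPLIFY -1): 0*-1=0, 3*-1=-3, 0*-1=0, -3*-1=3 -> [0, -3, 0, 3]
Stage 4 (AMPLIFY 3): 0*3=0, -3*3=-9, 0*3=0, 3*3=9 -> [0, -9, 0, 9]
Stage 5 (AMPLIFY -1): 0*-1=0, -9*-1=9, 0*-1=0, 9*-1=-9 -> [0, 9, 0, -9]
Output sum: 0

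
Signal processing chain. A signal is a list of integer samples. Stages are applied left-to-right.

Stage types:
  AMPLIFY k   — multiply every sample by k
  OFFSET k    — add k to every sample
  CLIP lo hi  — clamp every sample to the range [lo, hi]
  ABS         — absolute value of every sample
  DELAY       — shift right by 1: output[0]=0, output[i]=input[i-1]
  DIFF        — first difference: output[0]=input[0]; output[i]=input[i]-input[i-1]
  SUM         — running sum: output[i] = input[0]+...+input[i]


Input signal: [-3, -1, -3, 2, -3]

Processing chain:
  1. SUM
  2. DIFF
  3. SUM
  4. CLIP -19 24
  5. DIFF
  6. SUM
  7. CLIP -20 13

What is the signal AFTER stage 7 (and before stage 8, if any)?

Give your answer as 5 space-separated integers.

Answer: -3 -4 -7 -5 -8

Derivation:
Input: [-3, -1, -3, 2, -3]
Stage 1 (SUM): sum[0..0]=-3, sum[0..1]=-4, sum[0..2]=-7, sum[0..3]=-5, sum[0..4]=-8 -> [-3, -4, -7, -5, -8]
Stage 2 (DIFF): s[0]=-3, -4--3=-1, -7--4=-3, -5--7=2, -8--5=-3 -> [-3, -1, -3, 2, -3]
Stage 3 (SUM): sum[0..0]=-3, sum[0..1]=-4, sum[0..2]=-7, sum[0..3]=-5, sum[0..4]=-8 -> [-3, -4, -7, -5, -8]
Stage 4 (CLIP -19 24): clip(-3,-19,24)=-3, clip(-4,-19,24)=-4, clip(-7,-19,24)=-7, clip(-5,-19,24)=-5, clip(-8,-19,24)=-8 -> [-3, -4, -7, -5, -8]
Stage 5 (DIFF): s[0]=-3, -4--3=-1, -7--4=-3, -5--7=2, -8--5=-3 -> [-3, -1, -3, 2, -3]
Stage 6 (SUM): sum[0..0]=-3, sum[0..1]=-4, sum[0..2]=-7, sum[0..3]=-5, sum[0..4]=-8 -> [-3, -4, -7, -5, -8]
Stage 7 (CLIP -20 13): clip(-3,-20,13)=-3, clip(-4,-20,13)=-4, clip(-7,-20,13)=-7, clip(-5,-20,13)=-5, clip(-8,-20,13)=-8 -> [-3, -4, -7, -5, -8]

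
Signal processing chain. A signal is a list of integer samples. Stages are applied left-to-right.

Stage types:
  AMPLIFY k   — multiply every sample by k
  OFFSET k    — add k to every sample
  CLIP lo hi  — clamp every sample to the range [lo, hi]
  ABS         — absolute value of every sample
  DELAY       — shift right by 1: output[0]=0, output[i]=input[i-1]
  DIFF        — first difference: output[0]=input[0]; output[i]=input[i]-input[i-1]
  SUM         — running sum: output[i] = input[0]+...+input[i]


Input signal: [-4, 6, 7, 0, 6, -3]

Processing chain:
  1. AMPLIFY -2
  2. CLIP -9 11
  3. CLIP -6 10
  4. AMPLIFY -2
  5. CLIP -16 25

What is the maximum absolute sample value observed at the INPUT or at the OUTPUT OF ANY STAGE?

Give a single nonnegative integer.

Answer: 16

Derivation:
Input: [-4, 6, 7, 0, 6, -3] (max |s|=7)
Stage 1 (AMPLIFY -2): -4*-2=8, 6*-2=-12, 7*-2=-14, 0*-2=0, 6*-2=-12, -3*-2=6 -> [8, -12, -14, 0, -12, 6] (max |s|=14)
Stage 2 (CLIP -9 11): clip(8,-9,11)=8, clip(-12,-9,11)=-9, clip(-14,-9,11)=-9, clip(0,-9,11)=0, clip(-12,-9,11)=-9, clip(6,-9,11)=6 -> [8, -9, -9, 0, -9, 6] (max |s|=9)
Stage 3 (CLIP -6 10): clip(8,-6,10)=8, clip(-9,-6,10)=-6, clip(-9,-6,10)=-6, clip(0,-6,10)=0, clip(-9,-6,10)=-6, clip(6,-6,10)=6 -> [8, -6, -6, 0, -6, 6] (max |s|=8)
Stage 4 (AMPLIFY -2): 8*-2=-16, -6*-2=12, -6*-2=12, 0*-2=0, -6*-2=12, 6*-2=-12 -> [-16, 12, 12, 0, 12, -12] (max |s|=16)
Stage 5 (CLIP -16 25): clip(-16,-16,25)=-16, clip(12,-16,25)=12, clip(12,-16,25)=12, clip(0,-16,25)=0, clip(12,-16,25)=12, clip(-12,-16,25)=-12 -> [-16, 12, 12, 0, 12, -12] (max |s|=16)
Overall max amplitude: 16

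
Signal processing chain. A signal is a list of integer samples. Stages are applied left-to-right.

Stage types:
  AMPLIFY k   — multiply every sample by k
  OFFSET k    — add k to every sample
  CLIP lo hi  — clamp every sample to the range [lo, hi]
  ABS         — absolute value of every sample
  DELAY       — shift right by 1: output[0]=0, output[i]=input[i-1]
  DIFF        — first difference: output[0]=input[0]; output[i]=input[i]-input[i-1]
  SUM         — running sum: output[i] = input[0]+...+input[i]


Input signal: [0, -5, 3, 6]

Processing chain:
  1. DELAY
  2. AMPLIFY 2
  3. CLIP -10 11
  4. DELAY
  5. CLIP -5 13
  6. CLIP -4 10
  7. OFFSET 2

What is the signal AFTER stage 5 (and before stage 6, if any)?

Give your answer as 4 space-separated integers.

Input: [0, -5, 3, 6]
Stage 1 (DELAY): [0, 0, -5, 3] = [0, 0, -5, 3] -> [0, 0, -5, 3]
Stage 2 (AMPLIFY 2): 0*2=0, 0*2=0, -5*2=-10, 3*2=6 -> [0, 0, -10, 6]
Stage 3 (CLIP -10 11): clip(0,-10,11)=0, clip(0,-10,11)=0, clip(-10,-10,11)=-10, clip(6,-10,11)=6 -> [0, 0, -10, 6]
Stage 4 (DELAY): [0, 0, 0, -10] = [0, 0, 0, -10] -> [0, 0, 0, -10]
Stage 5 (CLIP -5 13): clip(0,-5,13)=0, clip(0,-5,13)=0, clip(0,-5,13)=0, clip(-10,-5,13)=-5 -> [0, 0, 0, -5]

Answer: 0 0 0 -5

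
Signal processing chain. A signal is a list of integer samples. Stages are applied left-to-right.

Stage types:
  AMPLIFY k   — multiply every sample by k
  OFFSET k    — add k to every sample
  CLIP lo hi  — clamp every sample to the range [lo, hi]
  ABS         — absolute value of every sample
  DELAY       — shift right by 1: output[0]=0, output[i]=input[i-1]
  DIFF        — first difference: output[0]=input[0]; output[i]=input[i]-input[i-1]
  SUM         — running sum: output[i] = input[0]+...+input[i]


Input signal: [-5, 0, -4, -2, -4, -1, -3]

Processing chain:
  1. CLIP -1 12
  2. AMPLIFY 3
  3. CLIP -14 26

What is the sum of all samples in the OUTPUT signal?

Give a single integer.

Answer: -18

Derivation:
Input: [-5, 0, -4, -2, -4, -1, -3]
Stage 1 (CLIP -1 12): clip(-5,-1,12)=-1, clip(0,-1,12)=0, clip(-4,-1,12)=-1, clip(-2,-1,12)=-1, clip(-4,-1,12)=-1, clip(-1,-1,12)=-1, clip(-3,-1,12)=-1 -> [-1, 0, -1, -1, -1, -1, -1]
Stage 2 (AMPLIFY 3): -1*3=-3, 0*3=0, -1*3=-3, -1*3=-3, -1*3=-3, -1*3=-3, -1*3=-3 -> [-3, 0, -3, -3, -3, -3, -3]
Stage 3 (CLIP -14 26): clip(-3,-14,26)=-3, clip(0,-14,26)=0, clip(-3,-14,26)=-3, clip(-3,-14,26)=-3, clip(-3,-14,26)=-3, clip(-3,-14,26)=-3, clip(-3,-14,26)=-3 -> [-3, 0, -3, -3, -3, -3, -3]
Output sum: -18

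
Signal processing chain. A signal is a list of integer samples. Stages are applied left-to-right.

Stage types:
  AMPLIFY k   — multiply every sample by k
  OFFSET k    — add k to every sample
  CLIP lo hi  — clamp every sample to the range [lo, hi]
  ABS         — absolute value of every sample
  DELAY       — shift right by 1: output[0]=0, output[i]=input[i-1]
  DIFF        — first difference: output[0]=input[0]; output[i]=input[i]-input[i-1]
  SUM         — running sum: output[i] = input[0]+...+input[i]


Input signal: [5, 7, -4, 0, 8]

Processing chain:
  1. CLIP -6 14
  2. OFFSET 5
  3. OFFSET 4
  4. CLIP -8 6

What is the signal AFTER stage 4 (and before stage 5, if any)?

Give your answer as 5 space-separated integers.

Answer: 6 6 5 6 6

Derivation:
Input: [5, 7, -4, 0, 8]
Stage 1 (CLIP -6 14): clip(5,-6,14)=5, clip(7,-6,14)=7, clip(-4,-6,14)=-4, clip(0,-6,14)=0, clip(8,-6,14)=8 -> [5, 7, -4, 0, 8]
Stage 2 (OFFSET 5): 5+5=10, 7+5=12, -4+5=1, 0+5=5, 8+5=13 -> [10, 12, 1, 5, 13]
Stage 3 (OFFSET 4): 10+4=14, 12+4=16, 1+4=5, 5+4=9, 13+4=17 -> [14, 16, 5, 9, 17]
Stage 4 (CLIP -8 6): clip(14,-8,6)=6, clip(16,-8,6)=6, clip(5,-8,6)=5, clip(9,-8,6)=6, clip(17,-8,6)=6 -> [6, 6, 5, 6, 6]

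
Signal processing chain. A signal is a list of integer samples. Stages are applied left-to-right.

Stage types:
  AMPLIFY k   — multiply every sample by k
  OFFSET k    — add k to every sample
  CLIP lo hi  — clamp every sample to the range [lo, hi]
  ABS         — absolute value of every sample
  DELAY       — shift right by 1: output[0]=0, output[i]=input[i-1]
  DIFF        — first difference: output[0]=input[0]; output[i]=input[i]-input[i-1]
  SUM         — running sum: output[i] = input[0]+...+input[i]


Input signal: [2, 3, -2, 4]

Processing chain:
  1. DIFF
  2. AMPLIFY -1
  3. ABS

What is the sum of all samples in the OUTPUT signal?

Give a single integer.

Input: [2, 3, -2, 4]
Stage 1 (DIFF): s[0]=2, 3-2=1, -2-3=-5, 4--2=6 -> [2, 1, -5, 6]
Stage 2 (AMPLIFY -1): 2*-1=-2, 1*-1=-1, -5*-1=5, 6*-1=-6 -> [-2, -1, 5, -6]
Stage 3 (ABS): |-2|=2, |-1|=1, |5|=5, |-6|=6 -> [2, 1, 5, 6]
Output sum: 14

Answer: 14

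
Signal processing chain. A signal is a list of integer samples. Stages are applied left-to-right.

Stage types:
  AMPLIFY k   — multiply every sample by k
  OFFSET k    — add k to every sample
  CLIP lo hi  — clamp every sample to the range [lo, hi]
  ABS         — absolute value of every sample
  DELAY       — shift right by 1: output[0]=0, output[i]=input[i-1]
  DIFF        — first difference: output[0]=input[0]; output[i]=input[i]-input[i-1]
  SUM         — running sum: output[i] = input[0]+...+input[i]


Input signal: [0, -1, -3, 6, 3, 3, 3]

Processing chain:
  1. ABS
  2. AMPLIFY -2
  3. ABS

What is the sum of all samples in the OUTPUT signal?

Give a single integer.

Input: [0, -1, -3, 6, 3, 3, 3]
Stage 1 (ABS): |0|=0, |-1|=1, |-3|=3, |6|=6, |3|=3, |3|=3, |3|=3 -> [0, 1, 3, 6, 3, 3, 3]
Stage 2 (AMPLIFY -2): 0*-2=0, 1*-2=-2, 3*-2=-6, 6*-2=-12, 3*-2=-6, 3*-2=-6, 3*-2=-6 -> [0, -2, -6, -12, -6, -6, -6]
Stage 3 (ABS): |0|=0, |-2|=2, |-6|=6, |-12|=12, |-6|=6, |-6|=6, |-6|=6 -> [0, 2, 6, 12, 6, 6, 6]
Output sum: 38

Answer: 38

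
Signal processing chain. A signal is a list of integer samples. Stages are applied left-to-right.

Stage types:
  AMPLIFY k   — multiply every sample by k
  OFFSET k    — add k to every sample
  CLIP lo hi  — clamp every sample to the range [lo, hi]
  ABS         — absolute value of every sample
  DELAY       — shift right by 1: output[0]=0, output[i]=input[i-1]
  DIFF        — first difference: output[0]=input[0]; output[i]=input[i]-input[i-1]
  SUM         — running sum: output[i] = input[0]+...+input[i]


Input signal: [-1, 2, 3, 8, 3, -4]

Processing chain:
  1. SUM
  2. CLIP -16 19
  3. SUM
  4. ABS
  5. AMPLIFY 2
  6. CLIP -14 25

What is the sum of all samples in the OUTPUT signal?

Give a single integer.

Answer: 85

Derivation:
Input: [-1, 2, 3, 8, 3, -4]
Stage 1 (SUM): sum[0..0]=-1, sum[0..1]=1, sum[0..2]=4, sum[0..3]=12, sum[0..4]=15, sum[0..5]=11 -> [-1, 1, 4, 12, 15, 11]
Stage 2 (CLIP -16 19): clip(-1,-16,19)=-1, clip(1,-16,19)=1, clip(4,-16,19)=4, clip(12,-16,19)=12, clip(15,-16,19)=15, clip(11,-16,19)=11 -> [-1, 1, 4, 12, 15, 11]
Stage 3 (SUM): sum[0..0]=-1, sum[0..1]=0, sum[0..2]=4, sum[0..3]=16, sum[0..4]=31, sum[0..5]=42 -> [-1, 0, 4, 16, 31, 42]
Stage 4 (ABS): |-1|=1, |0|=0, |4|=4, |16|=16, |31|=31, |42|=42 -> [1, 0, 4, 16, 31, 42]
Stage 5 (AMPLIFY 2): 1*2=2, 0*2=0, 4*2=8, 16*2=32, 31*2=62, 42*2=84 -> [2, 0, 8, 32, 62, 84]
Stage 6 (CLIP -14 25): clip(2,-14,25)=2, clip(0,-14,25)=0, clip(8,-14,25)=8, clip(32,-14,25)=25, clip(62,-14,25)=25, clip(84,-14,25)=25 -> [2, 0, 8, 25, 25, 25]
Output sum: 85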